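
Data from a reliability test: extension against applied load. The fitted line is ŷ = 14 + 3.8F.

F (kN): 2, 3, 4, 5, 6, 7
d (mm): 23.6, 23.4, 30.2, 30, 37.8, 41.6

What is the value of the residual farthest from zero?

r = -3

F=2: ŷ = 14 + 3.8·2 = 21.6; r = 23.6 − 21.6 = 2
F=3: ŷ = 14 + 3.8·3 = 25.4; r = 23.4 − 25.4 = -2
F=4: ŷ = 14 + 3.8·4 = 29.2; r = 30.2 − 29.2 = 1
F=5: ŷ = 14 + 3.8·5 = 33; r = 30 − 33 = -3
F=6: ŷ = 14 + 3.8·6 = 36.8; r = 37.8 − 36.8 = 1
F=7: ŷ = 14 + 3.8·7 = 40.6; r = 41.6 − 40.6 = 1
Largest |r| is 3 at F = 5, residual -3.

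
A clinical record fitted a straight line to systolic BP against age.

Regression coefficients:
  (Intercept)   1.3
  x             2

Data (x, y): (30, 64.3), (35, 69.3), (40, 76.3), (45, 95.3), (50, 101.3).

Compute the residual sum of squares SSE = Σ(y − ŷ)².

SSE = 54

x=30: ŷ = 1.3 + 2·30 = 61.3; r = 64.3 − 61.3 = 3
x=35: ŷ = 1.3 + 2·35 = 71.3; r = 69.3 − 71.3 = -2
x=40: ŷ = 1.3 + 2·40 = 81.3; r = 76.3 − 81.3 = -5
x=45: ŷ = 1.3 + 2·45 = 91.3; r = 95.3 − 91.3 = 4
x=50: ŷ = 1.3 + 2·50 = 101.3; r = 101.3 − 101.3 = 0
SSE = 9 + 4 + 25 + 16 + 0 = 54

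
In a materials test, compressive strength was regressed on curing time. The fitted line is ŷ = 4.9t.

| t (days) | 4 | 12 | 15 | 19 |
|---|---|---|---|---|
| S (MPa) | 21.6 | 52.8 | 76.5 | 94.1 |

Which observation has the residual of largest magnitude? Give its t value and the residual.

t=4: ŷ = 4.9·4 = 19.6; e = 21.6 − 19.6 = 2
t=12: ŷ = 4.9·12 = 58.8; e = 52.8 − 58.8 = -6
t=15: ŷ = 4.9·15 = 73.5; e = 76.5 − 73.5 = 3
t=19: ŷ = 4.9·19 = 93.1; e = 94.1 − 93.1 = 1
Largest |e| is 6 at t = 12, residual -6.

t = 12, e = -6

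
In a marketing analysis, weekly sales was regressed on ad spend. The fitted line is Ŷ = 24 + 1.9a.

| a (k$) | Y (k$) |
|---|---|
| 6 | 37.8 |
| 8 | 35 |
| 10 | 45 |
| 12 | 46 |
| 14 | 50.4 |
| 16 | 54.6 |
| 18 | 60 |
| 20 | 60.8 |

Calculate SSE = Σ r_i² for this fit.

SSE = 32.8

a=6: Ŷ = 24 + 1.9·6 = 35.4; r = 37.8 − 35.4 = 2.4
a=8: Ŷ = 24 + 1.9·8 = 39.2; r = 35 − 39.2 = -4.2
a=10: Ŷ = 24 + 1.9·10 = 43; r = 45 − 43 = 2
a=12: Ŷ = 24 + 1.9·12 = 46.8; r = 46 − 46.8 = -0.8
a=14: Ŷ = 24 + 1.9·14 = 50.6; r = 50.4 − 50.6 = -0.2
a=16: Ŷ = 24 + 1.9·16 = 54.4; r = 54.6 − 54.4 = 0.2
a=18: Ŷ = 24 + 1.9·18 = 58.2; r = 60 − 58.2 = 1.8
a=20: Ŷ = 24 + 1.9·20 = 62; r = 60.8 − 62 = -1.2
SSE = 5.76 + 17.64 + 4 + 0.64 + 0.04 + 0.04 + 3.24 + 1.44 = 32.8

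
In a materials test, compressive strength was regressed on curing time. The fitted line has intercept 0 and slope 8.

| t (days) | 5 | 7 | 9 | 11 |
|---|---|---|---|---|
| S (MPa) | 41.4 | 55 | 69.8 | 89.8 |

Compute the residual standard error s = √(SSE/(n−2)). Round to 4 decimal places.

s = 2.3495

t=5: ŷ = 8·5 = 40; e = 41.4 − 40 = 1.4
t=7: ŷ = 8·7 = 56; e = 55 − 56 = -1
t=9: ŷ = 8·9 = 72; e = 69.8 − 72 = -2.2
t=11: ŷ = 8·11 = 88; e = 89.8 − 88 = 1.8
SSE = 1.96 + 1 + 4.84 + 3.24 = 11.04
s = √(11.04/2) = √5.52 ≈ 2.3495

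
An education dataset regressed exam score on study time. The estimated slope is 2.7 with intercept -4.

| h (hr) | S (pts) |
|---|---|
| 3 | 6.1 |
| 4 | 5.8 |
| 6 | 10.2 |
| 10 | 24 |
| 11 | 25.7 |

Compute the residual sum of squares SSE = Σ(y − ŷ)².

SSE = 10

h=3: ŷ = -4 + 2.7·3 = 4.1; r = 6.1 − 4.1 = 2
h=4: ŷ = -4 + 2.7·4 = 6.8; r = 5.8 − 6.8 = -1
h=6: ŷ = -4 + 2.7·6 = 12.2; r = 10.2 − 12.2 = -2
h=10: ŷ = -4 + 2.7·10 = 23; r = 24 − 23 = 1
h=11: ŷ = -4 + 2.7·11 = 25.7; r = 25.7 − 25.7 = 0
SSE = 4 + 1 + 4 + 1 + 0 = 10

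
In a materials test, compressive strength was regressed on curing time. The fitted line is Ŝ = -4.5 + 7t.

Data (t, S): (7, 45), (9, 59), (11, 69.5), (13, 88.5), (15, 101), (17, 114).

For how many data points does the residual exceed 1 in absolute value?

t=7: Ŝ = -4.5 + 7·7 = 44.5; r = 45 − 44.5 = 0.5
t=9: Ŝ = -4.5 + 7·9 = 58.5; r = 59 − 58.5 = 0.5
t=11: Ŝ = -4.5 + 7·11 = 72.5; r = 69.5 − 72.5 = -3
t=13: Ŝ = -4.5 + 7·13 = 86.5; r = 88.5 − 86.5 = 2
t=15: Ŝ = -4.5 + 7·15 = 100.5; r = 101 − 100.5 = 0.5
t=17: Ŝ = -4.5 + 7·17 = 114.5; r = 114 − 114.5 = -0.5
|r| > 1: t=11 (|r|=3), t=13 (|r|=2) → 2

2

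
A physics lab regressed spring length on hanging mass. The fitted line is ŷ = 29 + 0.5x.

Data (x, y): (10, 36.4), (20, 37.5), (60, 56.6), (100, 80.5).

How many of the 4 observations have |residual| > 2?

2

x=10: ŷ = 29 + 0.5·10 = 34; e = 36.4 − 34 = 2.4
x=20: ŷ = 29 + 0.5·20 = 39; e = 37.5 − 39 = -1.5
x=60: ŷ = 29 + 0.5·60 = 59; e = 56.6 − 59 = -2.4
x=100: ŷ = 29 + 0.5·100 = 79; e = 80.5 − 79 = 1.5
|e| > 2: x=10 (|e|=2.4), x=60 (|e|=2.4) → 2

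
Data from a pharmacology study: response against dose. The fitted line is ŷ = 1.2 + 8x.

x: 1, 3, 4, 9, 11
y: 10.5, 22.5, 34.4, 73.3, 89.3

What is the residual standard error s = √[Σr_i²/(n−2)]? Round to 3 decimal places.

x=1: ŷ = 1.2 + 8·1 = 9.2; r = 10.5 − 9.2 = 1.3
x=3: ŷ = 1.2 + 8·3 = 25.2; r = 22.5 − 25.2 = -2.7
x=4: ŷ = 1.2 + 8·4 = 33.2; r = 34.4 − 33.2 = 1.2
x=9: ŷ = 1.2 + 8·9 = 73.2; r = 73.3 − 73.2 = 0.1
x=11: ŷ = 1.2 + 8·11 = 89.2; r = 89.3 − 89.2 = 0.1
SSE = 1.69 + 7.29 + 1.44 + 0.01 + 0.01 = 10.44
s = √(10.44/3) = √3.48 ≈ 1.865

s = 1.865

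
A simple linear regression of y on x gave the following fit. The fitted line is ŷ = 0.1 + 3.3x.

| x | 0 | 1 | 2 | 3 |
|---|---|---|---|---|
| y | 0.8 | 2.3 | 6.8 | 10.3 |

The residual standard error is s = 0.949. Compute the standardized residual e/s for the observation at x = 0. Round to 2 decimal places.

ŷ = 0.1 + 3.3·0 = 0.1
e = 0.8 − 0.1 = 0.7
e/s = 0.7 / 0.949 = 0.74

0.74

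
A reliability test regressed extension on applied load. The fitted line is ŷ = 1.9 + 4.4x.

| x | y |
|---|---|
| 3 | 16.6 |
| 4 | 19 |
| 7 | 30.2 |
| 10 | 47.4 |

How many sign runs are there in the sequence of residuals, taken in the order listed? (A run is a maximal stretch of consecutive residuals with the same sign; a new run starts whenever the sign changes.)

3 runs

x=3: ŷ = 1.9 + 4.4·3 = 15.1; e = 16.6 − 15.1 = 1.5
x=4: ŷ = 1.9 + 4.4·4 = 19.5; e = 19 − 19.5 = -0.5
x=7: ŷ = 1.9 + 4.4·7 = 32.7; e = 30.2 − 32.7 = -2.5
x=10: ŷ = 1.9 + 4.4·10 = 45.9; e = 47.4 − 45.9 = 1.5
Signs: + − − +
Runs: +×1, −×2, +×1 → 3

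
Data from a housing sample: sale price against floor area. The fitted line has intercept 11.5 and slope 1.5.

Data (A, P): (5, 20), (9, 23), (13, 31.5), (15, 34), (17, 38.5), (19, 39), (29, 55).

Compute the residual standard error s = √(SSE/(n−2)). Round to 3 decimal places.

A=5: P̂ = 11.5 + 1.5·5 = 19; e = 20 − 19 = 1
A=9: P̂ = 11.5 + 1.5·9 = 25; e = 23 − 25 = -2
A=13: P̂ = 11.5 + 1.5·13 = 31; e = 31.5 − 31 = 0.5
A=15: P̂ = 11.5 + 1.5·15 = 34; e = 34 − 34 = 0
A=17: P̂ = 11.5 + 1.5·17 = 37; e = 38.5 − 37 = 1.5
A=19: P̂ = 11.5 + 1.5·19 = 40; e = 39 − 40 = -1
A=29: P̂ = 11.5 + 1.5·29 = 55; e = 55 − 55 = 0
SSE = 1 + 4 + 0.25 + 0 + 2.25 + 1 + 0 = 8.5
s = √(8.5/5) = √1.7 ≈ 1.304

s = 1.304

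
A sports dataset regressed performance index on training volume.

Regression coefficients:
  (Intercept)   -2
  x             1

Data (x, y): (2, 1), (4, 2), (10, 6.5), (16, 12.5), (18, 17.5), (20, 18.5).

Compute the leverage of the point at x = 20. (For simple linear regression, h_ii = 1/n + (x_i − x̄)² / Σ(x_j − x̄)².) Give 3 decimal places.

h = 0.412

x̄ = (2 + 4 + 10 + 16 + 18 + 20)/6 = 11.6667
Σ(x − x̄)² = 93.4444 + 58.7778 + 2.77778 + 18.7778 + 40.1111 + 69.4444 = 283.333
h = 1/6 + (8.33333)²/283.333 = 0.166667 + 0.245098 = 0.412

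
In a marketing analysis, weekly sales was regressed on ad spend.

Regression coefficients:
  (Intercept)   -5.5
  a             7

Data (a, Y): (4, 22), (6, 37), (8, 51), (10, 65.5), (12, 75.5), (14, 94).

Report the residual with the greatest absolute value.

a=4: Ŷ = -5.5 + 7·4 = 22.5; r = 22 − 22.5 = -0.5
a=6: Ŷ = -5.5 + 7·6 = 36.5; r = 37 − 36.5 = 0.5
a=8: Ŷ = -5.5 + 7·8 = 50.5; r = 51 − 50.5 = 0.5
a=10: Ŷ = -5.5 + 7·10 = 64.5; r = 65.5 − 64.5 = 1
a=12: Ŷ = -5.5 + 7·12 = 78.5; r = 75.5 − 78.5 = -3
a=14: Ŷ = -5.5 + 7·14 = 92.5; r = 94 − 92.5 = 1.5
Largest |r| is 3 at a = 12, residual -3.

r = -3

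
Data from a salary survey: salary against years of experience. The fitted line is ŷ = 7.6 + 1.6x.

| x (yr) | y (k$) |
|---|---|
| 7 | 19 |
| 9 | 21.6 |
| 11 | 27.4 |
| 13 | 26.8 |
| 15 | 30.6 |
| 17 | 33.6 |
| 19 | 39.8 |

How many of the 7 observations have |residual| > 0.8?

5

x=7: ŷ = 7.6 + 1.6·7 = 18.8; e = 19 − 18.8 = 0.2
x=9: ŷ = 7.6 + 1.6·9 = 22; e = 21.6 − 22 = -0.4
x=11: ŷ = 7.6 + 1.6·11 = 25.2; e = 27.4 − 25.2 = 2.2
x=13: ŷ = 7.6 + 1.6·13 = 28.4; e = 26.8 − 28.4 = -1.6
x=15: ŷ = 7.6 + 1.6·15 = 31.6; e = 30.6 − 31.6 = -1
x=17: ŷ = 7.6 + 1.6·17 = 34.8; e = 33.6 − 34.8 = -1.2
x=19: ŷ = 7.6 + 1.6·19 = 38; e = 39.8 − 38 = 1.8
|e| > 0.8: x=11 (|e|=2.2), x=13 (|e|=1.6), x=15 (|e|=1), x=17 (|e|=1.2), x=19 (|e|=1.8) → 5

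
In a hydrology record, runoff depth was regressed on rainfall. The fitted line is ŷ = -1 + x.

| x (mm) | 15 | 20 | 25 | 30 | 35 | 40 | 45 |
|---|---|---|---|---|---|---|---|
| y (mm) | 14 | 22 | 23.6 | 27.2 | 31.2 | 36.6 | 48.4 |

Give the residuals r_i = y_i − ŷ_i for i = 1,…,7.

0, 3, -0.4, -1.8, -2.8, -2.4, 4.4

x=15: ŷ = -1 + 15 = 14; r = 14 − 14 = 0
x=20: ŷ = -1 + 20 = 19; r = 22 − 19 = 3
x=25: ŷ = -1 + 25 = 24; r = 23.6 − 24 = -0.4
x=30: ŷ = -1 + 30 = 29; r = 27.2 − 29 = -1.8
x=35: ŷ = -1 + 35 = 34; r = 31.2 − 34 = -2.8
x=40: ŷ = -1 + 40 = 39; r = 36.6 − 39 = -2.4
x=45: ŷ = -1 + 45 = 44; r = 48.4 − 44 = 4.4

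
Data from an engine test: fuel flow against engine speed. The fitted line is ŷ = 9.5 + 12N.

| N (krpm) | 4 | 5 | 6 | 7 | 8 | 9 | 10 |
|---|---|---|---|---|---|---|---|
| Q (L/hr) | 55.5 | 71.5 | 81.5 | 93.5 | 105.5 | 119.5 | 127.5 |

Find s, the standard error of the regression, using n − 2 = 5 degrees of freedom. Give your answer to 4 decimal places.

N=4: ŷ = 9.5 + 12·4 = 57.5; e = 55.5 − 57.5 = -2
N=5: ŷ = 9.5 + 12·5 = 69.5; e = 71.5 − 69.5 = 2
N=6: ŷ = 9.5 + 12·6 = 81.5; e = 81.5 − 81.5 = 0
N=7: ŷ = 9.5 + 12·7 = 93.5; e = 93.5 − 93.5 = 0
N=8: ŷ = 9.5 + 12·8 = 105.5; e = 105.5 − 105.5 = 0
N=9: ŷ = 9.5 + 12·9 = 117.5; e = 119.5 − 117.5 = 2
N=10: ŷ = 9.5 + 12·10 = 129.5; e = 127.5 − 129.5 = -2
SSE = 4 + 4 + 0 + 0 + 0 + 4 + 4 = 16
s = √(16/5) = √3.2 ≈ 1.7889

s = 1.7889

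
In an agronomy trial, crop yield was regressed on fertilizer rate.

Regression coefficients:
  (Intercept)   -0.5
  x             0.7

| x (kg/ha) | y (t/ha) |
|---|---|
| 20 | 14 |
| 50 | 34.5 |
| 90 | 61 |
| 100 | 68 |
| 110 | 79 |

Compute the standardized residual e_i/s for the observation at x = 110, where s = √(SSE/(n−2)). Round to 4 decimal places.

x=20: ŷ = -0.5 + 0.7·20 = 13.5; e = 14 − 13.5 = 0.5
x=50: ŷ = -0.5 + 0.7·50 = 34.5; e = 34.5 − 34.5 = 0
x=90: ŷ = -0.5 + 0.7·90 = 62.5; e = 61 − 62.5 = -1.5
x=100: ŷ = -0.5 + 0.7·100 = 69.5; e = 68 − 69.5 = -1.5
x=110: ŷ = -0.5 + 0.7·110 = 76.5; e = 79 − 76.5 = 2.5
SSE = 0.25 + 0 + 2.25 + 2.25 + 6.25 = 11
s = √(11/3) = 1.91485
e/s = 2.5 / 1.91485 = 1.3056

1.3056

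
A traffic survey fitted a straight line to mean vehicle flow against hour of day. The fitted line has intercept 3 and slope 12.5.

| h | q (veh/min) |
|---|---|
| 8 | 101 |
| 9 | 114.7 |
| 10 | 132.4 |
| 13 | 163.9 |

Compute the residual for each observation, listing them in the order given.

h=8: ŷ = 3 + 12.5·8 = 103; r = 101 − 103 = -2
h=9: ŷ = 3 + 12.5·9 = 115.5; r = 114.7 − 115.5 = -0.8
h=10: ŷ = 3 + 12.5·10 = 128; r = 132.4 − 128 = 4.4
h=13: ŷ = 3 + 12.5·13 = 165.5; r = 163.9 − 165.5 = -1.6

-2, -0.8, 4.4, -1.6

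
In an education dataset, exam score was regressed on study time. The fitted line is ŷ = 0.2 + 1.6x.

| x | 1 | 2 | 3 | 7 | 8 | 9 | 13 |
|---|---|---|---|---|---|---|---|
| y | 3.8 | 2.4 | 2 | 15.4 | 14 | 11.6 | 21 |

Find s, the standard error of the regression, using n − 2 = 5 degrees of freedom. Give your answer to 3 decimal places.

s = 2.828

x=1: ŷ = 0.2 + 1.6·1 = 1.8; r = 3.8 − 1.8 = 2
x=2: ŷ = 0.2 + 1.6·2 = 3.4; r = 2.4 − 3.4 = -1
x=3: ŷ = 0.2 + 1.6·3 = 5; r = 2 − 5 = -3
x=7: ŷ = 0.2 + 1.6·7 = 11.4; r = 15.4 − 11.4 = 4
x=8: ŷ = 0.2 + 1.6·8 = 13; r = 14 − 13 = 1
x=9: ŷ = 0.2 + 1.6·9 = 14.6; r = 11.6 − 14.6 = -3
x=13: ŷ = 0.2 + 1.6·13 = 21; r = 21 − 21 = 0
SSE = 4 + 1 + 9 + 16 + 1 + 9 + 0 = 40
s = √(40/5) = √8 ≈ 2.828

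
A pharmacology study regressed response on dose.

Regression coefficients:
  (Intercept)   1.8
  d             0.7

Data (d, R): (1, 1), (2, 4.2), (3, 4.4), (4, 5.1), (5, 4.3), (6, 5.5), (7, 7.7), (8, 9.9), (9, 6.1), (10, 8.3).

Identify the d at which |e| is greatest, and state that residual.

d=1: R̂ = 1.8 + 0.7·1 = 2.5; e = 1 − 2.5 = -1.5
d=2: R̂ = 1.8 + 0.7·2 = 3.2; e = 4.2 − 3.2 = 1
d=3: R̂ = 1.8 + 0.7·3 = 3.9; e = 4.4 − 3.9 = 0.5
d=4: R̂ = 1.8 + 0.7·4 = 4.6; e = 5.1 − 4.6 = 0.5
d=5: R̂ = 1.8 + 0.7·5 = 5.3; e = 4.3 − 5.3 = -1
d=6: R̂ = 1.8 + 0.7·6 = 6; e = 5.5 − 6 = -0.5
d=7: R̂ = 1.8 + 0.7·7 = 6.7; e = 7.7 − 6.7 = 1
d=8: R̂ = 1.8 + 0.7·8 = 7.4; e = 9.9 − 7.4 = 2.5
d=9: R̂ = 1.8 + 0.7·9 = 8.1; e = 6.1 − 8.1 = -2
d=10: R̂ = 1.8 + 0.7·10 = 8.8; e = 8.3 − 8.8 = -0.5
Largest |e| is 2.5 at d = 8, residual 2.5.

d = 8, e = 2.5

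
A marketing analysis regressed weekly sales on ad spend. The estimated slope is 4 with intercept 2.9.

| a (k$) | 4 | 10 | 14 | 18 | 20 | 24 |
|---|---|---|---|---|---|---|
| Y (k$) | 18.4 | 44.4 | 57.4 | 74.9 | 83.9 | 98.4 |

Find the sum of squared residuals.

SSE = 6

a=4: ŷ = 2.9 + 4·4 = 18.9; r = 18.4 − 18.9 = -0.5
a=10: ŷ = 2.9 + 4·10 = 42.9; r = 44.4 − 42.9 = 1.5
a=14: ŷ = 2.9 + 4·14 = 58.9; r = 57.4 − 58.9 = -1.5
a=18: ŷ = 2.9 + 4·18 = 74.9; r = 74.9 − 74.9 = 0
a=20: ŷ = 2.9 + 4·20 = 82.9; r = 83.9 − 82.9 = 1
a=24: ŷ = 2.9 + 4·24 = 98.9; r = 98.4 − 98.9 = -0.5
SSE = 0.25 + 2.25 + 2.25 + 0 + 1 + 0.25 = 6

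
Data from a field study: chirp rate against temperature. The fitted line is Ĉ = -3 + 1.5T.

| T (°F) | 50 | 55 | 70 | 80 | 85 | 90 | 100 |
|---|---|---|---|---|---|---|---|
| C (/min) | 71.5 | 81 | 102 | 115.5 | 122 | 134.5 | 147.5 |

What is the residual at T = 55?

e = 1.5

Ĉ = -3 + 1.5·55 = 79.5
e = 81 − 79.5 = 1.5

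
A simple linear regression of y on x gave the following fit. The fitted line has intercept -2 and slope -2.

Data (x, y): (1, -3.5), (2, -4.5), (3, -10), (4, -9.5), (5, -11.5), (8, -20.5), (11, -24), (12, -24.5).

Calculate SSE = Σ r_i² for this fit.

SSE = 15.5

x=1: ŷ = -2 − 2·1 = -4; r = -3.5 − (-4) = 0.5
x=2: ŷ = -2 − 2·2 = -6; r = -4.5 − (-6) = 1.5
x=3: ŷ = -2 − 2·3 = -8; r = -10 − (-8) = -2
x=4: ŷ = -2 − 2·4 = -10; r = -9.5 − (-10) = 0.5
x=5: ŷ = -2 − 2·5 = -12; r = -11.5 − (-12) = 0.5
x=8: ŷ = -2 − 2·8 = -18; r = -20.5 − (-18) = -2.5
x=11: ŷ = -2 − 2·11 = -24; r = -24 − (-24) = 0
x=12: ŷ = -2 − 2·12 = -26; r = -24.5 − (-26) = 1.5
SSE = 0.25 + 2.25 + 4 + 0.25 + 0.25 + 6.25 + 0 + 2.25 = 15.5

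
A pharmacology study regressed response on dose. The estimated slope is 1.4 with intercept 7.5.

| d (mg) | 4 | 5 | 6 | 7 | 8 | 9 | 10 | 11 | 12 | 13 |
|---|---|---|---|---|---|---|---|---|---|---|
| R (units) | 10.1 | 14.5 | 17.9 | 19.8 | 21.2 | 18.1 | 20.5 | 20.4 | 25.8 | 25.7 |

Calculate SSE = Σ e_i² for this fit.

d=4: R̂ = 7.5 + 1.4·4 = 13.1; e = 10.1 − 13.1 = -3
d=5: R̂ = 7.5 + 1.4·5 = 14.5; e = 14.5 − 14.5 = 0
d=6: R̂ = 7.5 + 1.4·6 = 15.9; e = 17.9 − 15.9 = 2
d=7: R̂ = 7.5 + 1.4·7 = 17.3; e = 19.8 − 17.3 = 2.5
d=8: R̂ = 7.5 + 1.4·8 = 18.7; e = 21.2 − 18.7 = 2.5
d=9: R̂ = 7.5 + 1.4·9 = 20.1; e = 18.1 − 20.1 = -2
d=10: R̂ = 7.5 + 1.4·10 = 21.5; e = 20.5 − 21.5 = -1
d=11: R̂ = 7.5 + 1.4·11 = 22.9; e = 20.4 − 22.9 = -2.5
d=12: R̂ = 7.5 + 1.4·12 = 24.3; e = 25.8 − 24.3 = 1.5
d=13: R̂ = 7.5 + 1.4·13 = 25.7; e = 25.7 − 25.7 = 0
SSE = 9 + 0 + 4 + 6.25 + 6.25 + 4 + 1 + 6.25 + 2.25 + 0 = 39

SSE = 39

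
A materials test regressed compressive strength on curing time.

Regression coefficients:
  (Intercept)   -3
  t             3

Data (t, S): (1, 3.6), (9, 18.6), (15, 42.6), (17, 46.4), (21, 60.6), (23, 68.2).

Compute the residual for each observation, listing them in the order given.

t=1: ŷ = -3 + 3·1 = 0; r = 3.6 − 0 = 3.6
t=9: ŷ = -3 + 3·9 = 24; r = 18.6 − 24 = -5.4
t=15: ŷ = -3 + 3·15 = 42; r = 42.6 − 42 = 0.6
t=17: ŷ = -3 + 3·17 = 48; r = 46.4 − 48 = -1.6
t=21: ŷ = -3 + 3·21 = 60; r = 60.6 − 60 = 0.6
t=23: ŷ = -3 + 3·23 = 66; r = 68.2 − 66 = 2.2

3.6, -5.4, 0.6, -1.6, 0.6, 2.2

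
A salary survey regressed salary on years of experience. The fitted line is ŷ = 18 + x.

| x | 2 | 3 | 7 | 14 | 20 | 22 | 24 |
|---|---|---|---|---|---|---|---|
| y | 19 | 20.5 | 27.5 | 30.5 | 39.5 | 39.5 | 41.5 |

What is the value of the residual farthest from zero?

e = 2.5

x=2: ŷ = 18 + 2 = 20; e = 19 − 20 = -1
x=3: ŷ = 18 + 3 = 21; e = 20.5 − 21 = -0.5
x=7: ŷ = 18 + 7 = 25; e = 27.5 − 25 = 2.5
x=14: ŷ = 18 + 14 = 32; e = 30.5 − 32 = -1.5
x=20: ŷ = 18 + 20 = 38; e = 39.5 − 38 = 1.5
x=22: ŷ = 18 + 22 = 40; e = 39.5 − 40 = -0.5
x=24: ŷ = 18 + 24 = 42; e = 41.5 − 42 = -0.5
Largest |e| is 2.5 at x = 7, residual 2.5.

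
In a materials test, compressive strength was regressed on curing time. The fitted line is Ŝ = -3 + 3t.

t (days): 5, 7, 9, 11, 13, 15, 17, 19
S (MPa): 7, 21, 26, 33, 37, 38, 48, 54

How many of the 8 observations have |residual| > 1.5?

5

t=5: Ŝ = -3 + 3·5 = 12; r = 7 − 12 = -5
t=7: Ŝ = -3 + 3·7 = 18; r = 21 − 18 = 3
t=9: Ŝ = -3 + 3·9 = 24; r = 26 − 24 = 2
t=11: Ŝ = -3 + 3·11 = 30; r = 33 − 30 = 3
t=13: Ŝ = -3 + 3·13 = 36; r = 37 − 36 = 1
t=15: Ŝ = -3 + 3·15 = 42; r = 38 − 42 = -4
t=17: Ŝ = -3 + 3·17 = 48; r = 48 − 48 = 0
t=19: Ŝ = -3 + 3·19 = 54; r = 54 − 54 = 0
|r| > 1.5: t=5 (|r|=5), t=7 (|r|=3), t=9 (|r|=2), t=11 (|r|=3), t=15 (|r|=4) → 5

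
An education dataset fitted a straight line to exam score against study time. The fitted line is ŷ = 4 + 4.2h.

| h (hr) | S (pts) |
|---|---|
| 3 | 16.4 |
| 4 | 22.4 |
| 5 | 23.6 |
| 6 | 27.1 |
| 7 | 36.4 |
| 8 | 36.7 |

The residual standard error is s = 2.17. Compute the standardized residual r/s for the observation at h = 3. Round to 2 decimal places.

ŷ = 4 + 4.2·3 = 16.6
r = 16.4 − 16.6 = -0.2
r/s = -0.2 / 2.17 = -0.09

-0.09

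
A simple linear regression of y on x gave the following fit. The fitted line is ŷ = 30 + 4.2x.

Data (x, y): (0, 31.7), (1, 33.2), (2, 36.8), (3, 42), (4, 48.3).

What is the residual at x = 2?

e = -1.6

ŷ = 30 + 4.2·2 = 38.4
e = 36.8 − 38.4 = -1.6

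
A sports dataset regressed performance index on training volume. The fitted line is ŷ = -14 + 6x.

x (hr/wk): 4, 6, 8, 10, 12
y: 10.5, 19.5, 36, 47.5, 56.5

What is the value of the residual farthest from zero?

r = -2.5

x=4: ŷ = -14 + 6·4 = 10; r = 10.5 − 10 = 0.5
x=6: ŷ = -14 + 6·6 = 22; r = 19.5 − 22 = -2.5
x=8: ŷ = -14 + 6·8 = 34; r = 36 − 34 = 2
x=10: ŷ = -14 + 6·10 = 46; r = 47.5 − 46 = 1.5
x=12: ŷ = -14 + 6·12 = 58; r = 56.5 − 58 = -1.5
Largest |r| is 2.5 at x = 6, residual -2.5.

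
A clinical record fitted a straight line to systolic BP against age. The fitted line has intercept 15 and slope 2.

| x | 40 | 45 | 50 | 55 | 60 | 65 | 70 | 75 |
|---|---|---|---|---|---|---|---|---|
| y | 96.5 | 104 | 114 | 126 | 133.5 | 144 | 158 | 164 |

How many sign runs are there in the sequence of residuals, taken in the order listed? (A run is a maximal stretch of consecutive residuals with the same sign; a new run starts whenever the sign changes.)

x=40: ŷ = 15 + 2·40 = 95; e = 96.5 − 95 = 1.5
x=45: ŷ = 15 + 2·45 = 105; e = 104 − 105 = -1
x=50: ŷ = 15 + 2·50 = 115; e = 114 − 115 = -1
x=55: ŷ = 15 + 2·55 = 125; e = 126 − 125 = 1
x=60: ŷ = 15 + 2·60 = 135; e = 133.5 − 135 = -1.5
x=65: ŷ = 15 + 2·65 = 145; e = 144 − 145 = -1
x=70: ŷ = 15 + 2·70 = 155; e = 158 − 155 = 3
x=75: ŷ = 15 + 2·75 = 165; e = 164 − 165 = -1
Signs: + − − + − − + −
Runs: +×1, −×2, +×1, −×2, +×1, −×1 → 6

6 runs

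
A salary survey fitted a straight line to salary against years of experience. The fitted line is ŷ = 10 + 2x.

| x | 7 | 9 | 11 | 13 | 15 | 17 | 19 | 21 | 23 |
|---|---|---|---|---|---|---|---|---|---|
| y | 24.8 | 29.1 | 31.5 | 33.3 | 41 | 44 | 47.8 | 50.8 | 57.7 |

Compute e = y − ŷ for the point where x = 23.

e = 1.7

ŷ = 10 + 2·23 = 56
e = 57.7 − 56 = 1.7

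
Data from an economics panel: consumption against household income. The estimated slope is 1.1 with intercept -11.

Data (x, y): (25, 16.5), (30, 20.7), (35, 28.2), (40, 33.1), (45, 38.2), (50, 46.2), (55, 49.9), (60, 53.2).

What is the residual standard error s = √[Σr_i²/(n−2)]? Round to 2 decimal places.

x=25: ŷ = -11 + 1.1·25 = 16.5; r = 16.5 − 16.5 = 0
x=30: ŷ = -11 + 1.1·30 = 22; r = 20.7 − 22 = -1.3
x=35: ŷ = -11 + 1.1·35 = 27.5; r = 28.2 − 27.5 = 0.7
x=40: ŷ = -11 + 1.1·40 = 33; r = 33.1 − 33 = 0.1
x=45: ŷ = -11 + 1.1·45 = 38.5; r = 38.2 − 38.5 = -0.3
x=50: ŷ = -11 + 1.1·50 = 44; r = 46.2 − 44 = 2.2
x=55: ŷ = -11 + 1.1·55 = 49.5; r = 49.9 − 49.5 = 0.4
x=60: ŷ = -11 + 1.1·60 = 55; r = 53.2 − 55 = -1.8
SSE = 0 + 1.69 + 0.49 + 0.01 + 0.09 + 4.84 + 0.16 + 3.24 = 10.52
s = √(10.52/6) = √1.75333 ≈ 1.32

s = 1.32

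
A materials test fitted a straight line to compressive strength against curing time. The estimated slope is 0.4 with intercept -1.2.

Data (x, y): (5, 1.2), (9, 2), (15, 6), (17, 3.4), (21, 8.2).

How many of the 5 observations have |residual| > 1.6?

1

x=5: ŷ = -1.2 + 0.4·5 = 0.8; r = 1.2 − 0.8 = 0.4
x=9: ŷ = -1.2 + 0.4·9 = 2.4; r = 2 − 2.4 = -0.4
x=15: ŷ = -1.2 + 0.4·15 = 4.8; r = 6 − 4.8 = 1.2
x=17: ŷ = -1.2 + 0.4·17 = 5.6; r = 3.4 − 5.6 = -2.2
x=21: ŷ = -1.2 + 0.4·21 = 7.2; r = 8.2 − 7.2 = 1
|r| > 1.6: x=17 (|r|=2.2) → 1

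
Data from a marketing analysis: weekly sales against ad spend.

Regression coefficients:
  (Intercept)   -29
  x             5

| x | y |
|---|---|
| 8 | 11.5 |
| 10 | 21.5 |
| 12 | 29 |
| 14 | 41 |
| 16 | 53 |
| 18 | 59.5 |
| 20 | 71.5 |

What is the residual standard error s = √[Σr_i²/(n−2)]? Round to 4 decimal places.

s = 1.4832

x=8: ŷ = -29 + 5·8 = 11; r = 11.5 − 11 = 0.5
x=10: ŷ = -29 + 5·10 = 21; r = 21.5 − 21 = 0.5
x=12: ŷ = -29 + 5·12 = 31; r = 29 − 31 = -2
x=14: ŷ = -29 + 5·14 = 41; r = 41 − 41 = 0
x=16: ŷ = -29 + 5·16 = 51; r = 53 − 51 = 2
x=18: ŷ = -29 + 5·18 = 61; r = 59.5 − 61 = -1.5
x=20: ŷ = -29 + 5·20 = 71; r = 71.5 − 71 = 0.5
SSE = 0.25 + 0.25 + 4 + 0 + 4 + 2.25 + 0.25 = 11
s = √(11/5) = √2.2 ≈ 1.4832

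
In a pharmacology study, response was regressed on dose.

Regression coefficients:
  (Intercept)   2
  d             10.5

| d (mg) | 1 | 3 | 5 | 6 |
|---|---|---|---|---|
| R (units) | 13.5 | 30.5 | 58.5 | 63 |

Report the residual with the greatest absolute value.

d=1: ŷ = 2 + 10.5·1 = 12.5; e = 13.5 − 12.5 = 1
d=3: ŷ = 2 + 10.5·3 = 33.5; e = 30.5 − 33.5 = -3
d=5: ŷ = 2 + 10.5·5 = 54.5; e = 58.5 − 54.5 = 4
d=6: ŷ = 2 + 10.5·6 = 65; e = 63 − 65 = -2
Largest |e| is 4 at d = 5, residual 4.

e = 4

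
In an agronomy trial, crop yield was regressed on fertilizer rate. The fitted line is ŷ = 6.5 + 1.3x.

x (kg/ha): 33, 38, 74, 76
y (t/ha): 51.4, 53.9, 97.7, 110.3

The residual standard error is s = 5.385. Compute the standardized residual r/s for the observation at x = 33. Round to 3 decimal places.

0.371

ŷ = 6.5 + 1.3·33 = 49.4
r = 51.4 − 49.4 = 2
r/s = 2 / 5.385 = 0.371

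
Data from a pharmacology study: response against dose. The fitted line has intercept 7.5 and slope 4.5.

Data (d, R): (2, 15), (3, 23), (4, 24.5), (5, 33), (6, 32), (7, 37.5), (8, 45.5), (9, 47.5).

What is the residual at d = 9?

e = -0.5

R̂ = 7.5 + 4.5·9 = 48
e = 47.5 − 48 = -0.5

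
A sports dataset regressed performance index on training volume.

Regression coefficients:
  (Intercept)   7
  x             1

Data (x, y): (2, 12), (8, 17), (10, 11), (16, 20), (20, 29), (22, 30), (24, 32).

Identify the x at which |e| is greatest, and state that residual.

x = 10, e = -6

x=2: ŷ = 7 + 2 = 9; e = 12 − 9 = 3
x=8: ŷ = 7 + 8 = 15; e = 17 − 15 = 2
x=10: ŷ = 7 + 10 = 17; e = 11 − 17 = -6
x=16: ŷ = 7 + 16 = 23; e = 20 − 23 = -3
x=20: ŷ = 7 + 20 = 27; e = 29 − 27 = 2
x=22: ŷ = 7 + 22 = 29; e = 30 − 29 = 1
x=24: ŷ = 7 + 24 = 31; e = 32 − 31 = 1
Largest |e| is 6 at x = 10, residual -6.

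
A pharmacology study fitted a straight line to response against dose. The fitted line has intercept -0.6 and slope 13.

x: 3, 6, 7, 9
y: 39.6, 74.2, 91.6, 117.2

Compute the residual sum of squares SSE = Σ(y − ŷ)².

SSE = 13.76

x=3: ŷ = -0.6 + 13·3 = 38.4; r = 39.6 − 38.4 = 1.2
x=6: ŷ = -0.6 + 13·6 = 77.4; r = 74.2 − 77.4 = -3.2
x=7: ŷ = -0.6 + 13·7 = 90.4; r = 91.6 − 90.4 = 1.2
x=9: ŷ = -0.6 + 13·9 = 116.4; r = 117.2 − 116.4 = 0.8
SSE = 1.44 + 10.24 + 1.44 + 0.64 = 13.76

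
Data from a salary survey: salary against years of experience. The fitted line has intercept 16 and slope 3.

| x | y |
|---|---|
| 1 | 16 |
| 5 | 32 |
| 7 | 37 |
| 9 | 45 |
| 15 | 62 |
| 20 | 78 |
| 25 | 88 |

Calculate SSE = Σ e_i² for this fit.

x=1: ŷ = 16 + 3·1 = 19; e = 16 − 19 = -3
x=5: ŷ = 16 + 3·5 = 31; e = 32 − 31 = 1
x=7: ŷ = 16 + 3·7 = 37; e = 37 − 37 = 0
x=9: ŷ = 16 + 3·9 = 43; e = 45 − 43 = 2
x=15: ŷ = 16 + 3·15 = 61; e = 62 − 61 = 1
x=20: ŷ = 16 + 3·20 = 76; e = 78 − 76 = 2
x=25: ŷ = 16 + 3·25 = 91; e = 88 − 91 = -3
SSE = 9 + 1 + 0 + 4 + 1 + 4 + 9 = 28

SSE = 28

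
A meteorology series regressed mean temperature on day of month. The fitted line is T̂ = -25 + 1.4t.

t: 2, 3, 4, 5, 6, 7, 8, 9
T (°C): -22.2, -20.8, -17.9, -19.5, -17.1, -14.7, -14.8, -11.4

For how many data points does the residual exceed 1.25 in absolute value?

t=2: T̂ = -25 + 1.4·2 = -22.2; r = -22.2 − (-22.2) = 0
t=3: T̂ = -25 + 1.4·3 = -20.8; r = -20.8 − (-20.8) = 0
t=4: T̂ = -25 + 1.4·4 = -19.4; r = -17.9 − (-19.4) = 1.5
t=5: T̂ = -25 + 1.4·5 = -18; r = -19.5 − (-18) = -1.5
t=6: T̂ = -25 + 1.4·6 = -16.6; r = -17.1 − (-16.6) = -0.5
t=7: T̂ = -25 + 1.4·7 = -15.2; r = -14.7 − (-15.2) = 0.5
t=8: T̂ = -25 + 1.4·8 = -13.8; r = -14.8 − (-13.8) = -1
t=9: T̂ = -25 + 1.4·9 = -12.4; r = -11.4 − (-12.4) = 1
|r| > 1.25: t=4 (|r|=1.5), t=5 (|r|=1.5) → 2

2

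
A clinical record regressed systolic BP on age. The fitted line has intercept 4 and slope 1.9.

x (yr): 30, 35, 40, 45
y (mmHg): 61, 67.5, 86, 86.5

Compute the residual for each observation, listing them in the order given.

0, -3, 6, -3

x=30: ŷ = 4 + 1.9·30 = 61; e = 61 − 61 = 0
x=35: ŷ = 4 + 1.9·35 = 70.5; e = 67.5 − 70.5 = -3
x=40: ŷ = 4 + 1.9·40 = 80; e = 86 − 80 = 6
x=45: ŷ = 4 + 1.9·45 = 89.5; e = 86.5 − 89.5 = -3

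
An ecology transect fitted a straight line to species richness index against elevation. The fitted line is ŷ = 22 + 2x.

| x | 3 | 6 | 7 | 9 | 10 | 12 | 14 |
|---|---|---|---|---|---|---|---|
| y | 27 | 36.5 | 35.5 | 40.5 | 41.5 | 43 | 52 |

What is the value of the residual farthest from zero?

e = -3

x=3: ŷ = 22 + 2·3 = 28; e = 27 − 28 = -1
x=6: ŷ = 22 + 2·6 = 34; e = 36.5 − 34 = 2.5
x=7: ŷ = 22 + 2·7 = 36; e = 35.5 − 36 = -0.5
x=9: ŷ = 22 + 2·9 = 40; e = 40.5 − 40 = 0.5
x=10: ŷ = 22 + 2·10 = 42; e = 41.5 − 42 = -0.5
x=12: ŷ = 22 + 2·12 = 46; e = 43 − 46 = -3
x=14: ŷ = 22 + 2·14 = 50; e = 52 − 50 = 2
Largest |e| is 3 at x = 12, residual -3.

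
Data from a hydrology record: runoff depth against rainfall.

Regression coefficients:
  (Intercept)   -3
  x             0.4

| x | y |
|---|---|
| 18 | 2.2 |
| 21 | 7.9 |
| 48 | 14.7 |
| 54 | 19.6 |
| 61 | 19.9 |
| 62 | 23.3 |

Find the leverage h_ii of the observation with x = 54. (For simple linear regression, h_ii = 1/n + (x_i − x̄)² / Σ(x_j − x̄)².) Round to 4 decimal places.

x̄ = (18 + 21 + 48 + 54 + 61 + 62)/6 = 44
Σ(x − x̄)² = 676 + 529 + 16 + 100 + 289 + 324 = 1934
h = 1/6 + (10)²/1934 = 0.166667 + 0.0517063 = 0.2184

h = 0.2184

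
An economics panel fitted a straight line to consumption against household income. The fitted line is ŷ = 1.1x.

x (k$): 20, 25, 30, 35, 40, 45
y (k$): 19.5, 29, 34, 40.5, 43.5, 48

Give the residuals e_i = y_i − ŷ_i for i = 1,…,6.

-2.5, 1.5, 1, 2, -0.5, -1.5

x=20: ŷ = 1.1·20 = 22; e = 19.5 − 22 = -2.5
x=25: ŷ = 1.1·25 = 27.5; e = 29 − 27.5 = 1.5
x=30: ŷ = 1.1·30 = 33; e = 34 − 33 = 1
x=35: ŷ = 1.1·35 = 38.5; e = 40.5 − 38.5 = 2
x=40: ŷ = 1.1·40 = 44; e = 43.5 − 44 = -0.5
x=45: ŷ = 1.1·45 = 49.5; e = 48 − 49.5 = -1.5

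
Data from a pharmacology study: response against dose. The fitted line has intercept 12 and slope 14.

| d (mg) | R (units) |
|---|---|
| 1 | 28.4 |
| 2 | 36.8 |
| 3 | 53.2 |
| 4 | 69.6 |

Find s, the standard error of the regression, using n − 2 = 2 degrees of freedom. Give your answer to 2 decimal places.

s = 3.10

d=1: ŷ = 12 + 14·1 = 26; e = 28.4 − 26 = 2.4
d=2: ŷ = 12 + 14·2 = 40; e = 36.8 − 40 = -3.2
d=3: ŷ = 12 + 14·3 = 54; e = 53.2 − 54 = -0.8
d=4: ŷ = 12 + 14·4 = 68; e = 69.6 − 68 = 1.6
SSE = 5.76 + 10.24 + 0.64 + 2.56 = 19.2
s = √(19.2/2) = √9.6 ≈ 3.10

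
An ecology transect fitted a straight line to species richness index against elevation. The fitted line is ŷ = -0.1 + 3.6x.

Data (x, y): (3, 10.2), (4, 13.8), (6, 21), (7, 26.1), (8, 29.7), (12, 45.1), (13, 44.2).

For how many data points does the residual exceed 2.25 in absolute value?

x=3: ŷ = -0.1 + 3.6·3 = 10.7; e = 10.2 − 10.7 = -0.5
x=4: ŷ = -0.1 + 3.6·4 = 14.3; e = 13.8 − 14.3 = -0.5
x=6: ŷ = -0.1 + 3.6·6 = 21.5; e = 21 − 21.5 = -0.5
x=7: ŷ = -0.1 + 3.6·7 = 25.1; e = 26.1 − 25.1 = 1
x=8: ŷ = -0.1 + 3.6·8 = 28.7; e = 29.7 − 28.7 = 1
x=12: ŷ = -0.1 + 3.6·12 = 43.1; e = 45.1 − 43.1 = 2
x=13: ŷ = -0.1 + 3.6·13 = 46.7; e = 44.2 − 46.7 = -2.5
|e| > 2.25: x=13 (|e|=2.5) → 1

1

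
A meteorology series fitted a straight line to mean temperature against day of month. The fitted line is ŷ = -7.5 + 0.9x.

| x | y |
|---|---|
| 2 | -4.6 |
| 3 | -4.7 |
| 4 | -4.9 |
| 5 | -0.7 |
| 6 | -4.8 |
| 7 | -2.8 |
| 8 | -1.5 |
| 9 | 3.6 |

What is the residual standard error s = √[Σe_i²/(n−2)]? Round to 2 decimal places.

x=2: ŷ = -7.5 + 0.9·2 = -5.7; e = -4.6 − (-5.7) = 1.1
x=3: ŷ = -7.5 + 0.9·3 = -4.8; e = -4.7 − (-4.8) = 0.1
x=4: ŷ = -7.5 + 0.9·4 = -3.9; e = -4.9 − (-3.9) = -1
x=5: ŷ = -7.5 + 0.9·5 = -3; e = -0.7 − (-3) = 2.3
x=6: ŷ = -7.5 + 0.9·6 = -2.1; e = -4.8 − (-2.1) = -2.7
x=7: ŷ = -7.5 + 0.9·7 = -1.2; e = -2.8 − (-1.2) = -1.6
x=8: ŷ = -7.5 + 0.9·8 = -0.3; e = -1.5 − (-0.3) = -1.2
x=9: ŷ = -7.5 + 0.9·9 = 0.6; e = 3.6 − 0.6 = 3
SSE = 1.21 + 0.01 + 1 + 5.29 + 7.29 + 2.56 + 1.44 + 9 = 27.8
s = √(27.8/6) = √4.63333 ≈ 2.15

s = 2.15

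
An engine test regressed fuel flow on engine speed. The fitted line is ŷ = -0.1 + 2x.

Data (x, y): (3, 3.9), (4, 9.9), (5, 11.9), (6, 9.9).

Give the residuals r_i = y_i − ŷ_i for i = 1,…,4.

x=3: ŷ = -0.1 + 2·3 = 5.9; r = 3.9 − 5.9 = -2
x=4: ŷ = -0.1 + 2·4 = 7.9; r = 9.9 − 7.9 = 2
x=5: ŷ = -0.1 + 2·5 = 9.9; r = 11.9 − 9.9 = 2
x=6: ŷ = -0.1 + 2·6 = 11.9; r = 9.9 − 11.9 = -2

-2, 2, 2, -2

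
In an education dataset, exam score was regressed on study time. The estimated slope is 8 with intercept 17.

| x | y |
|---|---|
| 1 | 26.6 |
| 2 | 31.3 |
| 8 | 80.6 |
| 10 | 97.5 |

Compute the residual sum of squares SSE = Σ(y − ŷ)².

SSE = 5.86

x=1: ŷ = 17 + 8·1 = 25; r = 26.6 − 25 = 1.6
x=2: ŷ = 17 + 8·2 = 33; r = 31.3 − 33 = -1.7
x=8: ŷ = 17 + 8·8 = 81; r = 80.6 − 81 = -0.4
x=10: ŷ = 17 + 8·10 = 97; r = 97.5 − 97 = 0.5
SSE = 2.56 + 2.89 + 0.16 + 0.25 = 5.86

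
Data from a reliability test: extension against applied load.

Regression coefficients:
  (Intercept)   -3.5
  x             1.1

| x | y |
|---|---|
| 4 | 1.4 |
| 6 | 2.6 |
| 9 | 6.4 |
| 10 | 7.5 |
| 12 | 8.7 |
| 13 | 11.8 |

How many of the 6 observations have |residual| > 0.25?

4

x=4: ŷ = -3.5 + 1.1·4 = 0.9; r = 1.4 − 0.9 = 0.5
x=6: ŷ = -3.5 + 1.1·6 = 3.1; r = 2.6 − 3.1 = -0.5
x=9: ŷ = -3.5 + 1.1·9 = 6.4; r = 6.4 − 6.4 = 0
x=10: ŷ = -3.5 + 1.1·10 = 7.5; r = 7.5 − 7.5 = 0
x=12: ŷ = -3.5 + 1.1·12 = 9.7; r = 8.7 − 9.7 = -1
x=13: ŷ = -3.5 + 1.1·13 = 10.8; r = 11.8 − 10.8 = 1
|r| > 0.25: x=4 (|r|=0.5), x=6 (|r|=0.5), x=12 (|r|=1), x=13 (|r|=1) → 4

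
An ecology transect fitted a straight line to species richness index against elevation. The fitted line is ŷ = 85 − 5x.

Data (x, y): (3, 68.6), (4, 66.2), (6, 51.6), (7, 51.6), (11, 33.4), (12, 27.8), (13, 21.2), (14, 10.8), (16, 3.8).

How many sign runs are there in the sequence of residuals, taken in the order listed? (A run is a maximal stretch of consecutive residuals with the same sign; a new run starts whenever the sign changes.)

x=3: ŷ = 85 − 5·3 = 70; r = 68.6 − 70 = -1.4
x=4: ŷ = 85 − 5·4 = 65; r = 66.2 − 65 = 1.2
x=6: ŷ = 85 − 5·6 = 55; r = 51.6 − 55 = -3.4
x=7: ŷ = 85 − 5·7 = 50; r = 51.6 − 50 = 1.6
x=11: ŷ = 85 − 5·11 = 30; r = 33.4 − 30 = 3.4
x=12: ŷ = 85 − 5·12 = 25; r = 27.8 − 25 = 2.8
x=13: ŷ = 85 − 5·13 = 20; r = 21.2 − 20 = 1.2
x=14: ŷ = 85 − 5·14 = 15; r = 10.8 − 15 = -4.2
x=16: ŷ = 85 − 5·16 = 5; r = 3.8 − 5 = -1.2
Signs: − + − + + + + − −
Runs: −×1, +×1, −×1, +×4, −×2 → 5

5 runs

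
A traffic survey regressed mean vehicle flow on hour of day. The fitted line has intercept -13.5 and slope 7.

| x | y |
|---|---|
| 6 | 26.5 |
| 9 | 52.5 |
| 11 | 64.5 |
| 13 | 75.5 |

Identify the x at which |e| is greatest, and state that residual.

x = 9, e = 3

x=6: ŷ = -13.5 + 7·6 = 28.5; e = 26.5 − 28.5 = -2
x=9: ŷ = -13.5 + 7·9 = 49.5; e = 52.5 − 49.5 = 3
x=11: ŷ = -13.5 + 7·11 = 63.5; e = 64.5 − 63.5 = 1
x=13: ŷ = -13.5 + 7·13 = 77.5; e = 75.5 − 77.5 = -2
Largest |e| is 3 at x = 9, residual 3.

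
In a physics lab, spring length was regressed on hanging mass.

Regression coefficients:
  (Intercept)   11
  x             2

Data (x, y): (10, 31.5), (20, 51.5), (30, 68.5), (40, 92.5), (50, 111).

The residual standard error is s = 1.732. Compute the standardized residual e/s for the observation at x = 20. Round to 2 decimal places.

0.29

ŷ = 11 + 2·20 = 51
e = 51.5 − 51 = 0.5
e/s = 0.5 / 1.732 = 0.29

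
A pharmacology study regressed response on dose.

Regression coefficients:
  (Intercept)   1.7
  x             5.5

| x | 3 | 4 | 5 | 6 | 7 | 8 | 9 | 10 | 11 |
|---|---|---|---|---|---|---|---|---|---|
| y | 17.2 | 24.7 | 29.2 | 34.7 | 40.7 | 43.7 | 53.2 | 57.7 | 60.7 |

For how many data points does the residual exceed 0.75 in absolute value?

6

x=3: ŷ = 1.7 + 5.5·3 = 18.2; e = 17.2 − 18.2 = -1
x=4: ŷ = 1.7 + 5.5·4 = 23.7; e = 24.7 − 23.7 = 1
x=5: ŷ = 1.7 + 5.5·5 = 29.2; e = 29.2 − 29.2 = 0
x=6: ŷ = 1.7 + 5.5·6 = 34.7; e = 34.7 − 34.7 = 0
x=7: ŷ = 1.7 + 5.5·7 = 40.2; e = 40.7 − 40.2 = 0.5
x=8: ŷ = 1.7 + 5.5·8 = 45.7; e = 43.7 − 45.7 = -2
x=9: ŷ = 1.7 + 5.5·9 = 51.2; e = 53.2 − 51.2 = 2
x=10: ŷ = 1.7 + 5.5·10 = 56.7; e = 57.7 − 56.7 = 1
x=11: ŷ = 1.7 + 5.5·11 = 62.2; e = 60.7 − 62.2 = -1.5
|e| > 0.75: x=3 (|e|=1), x=4 (|e|=1), x=8 (|e|=2), x=9 (|e|=2), x=10 (|e|=1), x=11 (|e|=1.5) → 6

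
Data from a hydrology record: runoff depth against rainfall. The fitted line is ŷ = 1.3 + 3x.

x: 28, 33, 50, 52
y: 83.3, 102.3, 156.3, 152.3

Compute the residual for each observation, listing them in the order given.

x=28: ŷ = 1.3 + 3·28 = 85.3; e = 83.3 − 85.3 = -2
x=33: ŷ = 1.3 + 3·33 = 100.3; e = 102.3 − 100.3 = 2
x=50: ŷ = 1.3 + 3·50 = 151.3; e = 156.3 − 151.3 = 5
x=52: ŷ = 1.3 + 3·52 = 157.3; e = 152.3 − 157.3 = -5

-2, 2, 5, -5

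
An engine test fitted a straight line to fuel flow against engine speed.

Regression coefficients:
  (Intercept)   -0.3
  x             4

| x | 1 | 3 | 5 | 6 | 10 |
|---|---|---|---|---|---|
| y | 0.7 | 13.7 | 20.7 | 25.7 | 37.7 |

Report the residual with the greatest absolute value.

x=1: ŷ = -0.3 + 4·1 = 3.7; r = 0.7 − 3.7 = -3
x=3: ŷ = -0.3 + 4·3 = 11.7; r = 13.7 − 11.7 = 2
x=5: ŷ = -0.3 + 4·5 = 19.7; r = 20.7 − 19.7 = 1
x=6: ŷ = -0.3 + 4·6 = 23.7; r = 25.7 − 23.7 = 2
x=10: ŷ = -0.3 + 4·10 = 39.7; r = 37.7 − 39.7 = -2
Largest |r| is 3 at x = 1, residual -3.

r = -3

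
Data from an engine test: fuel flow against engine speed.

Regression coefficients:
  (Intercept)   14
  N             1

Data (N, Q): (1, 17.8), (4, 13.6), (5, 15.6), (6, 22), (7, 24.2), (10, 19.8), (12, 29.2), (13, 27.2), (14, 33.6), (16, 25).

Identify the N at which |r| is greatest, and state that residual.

N=1: ŷ = 14 + 1 = 15; r = 17.8 − 15 = 2.8
N=4: ŷ = 14 + 4 = 18; r = 13.6 − 18 = -4.4
N=5: ŷ = 14 + 5 = 19; r = 15.6 − 19 = -3.4
N=6: ŷ = 14 + 6 = 20; r = 22 − 20 = 2
N=7: ŷ = 14 + 7 = 21; r = 24.2 − 21 = 3.2
N=10: ŷ = 14 + 10 = 24; r = 19.8 − 24 = -4.2
N=12: ŷ = 14 + 12 = 26; r = 29.2 − 26 = 3.2
N=13: ŷ = 14 + 13 = 27; r = 27.2 − 27 = 0.2
N=14: ŷ = 14 + 14 = 28; r = 33.6 − 28 = 5.6
N=16: ŷ = 14 + 16 = 30; r = 25 − 30 = -5
Largest |r| is 5.6 at N = 14, residual 5.6.

N = 14, r = 5.6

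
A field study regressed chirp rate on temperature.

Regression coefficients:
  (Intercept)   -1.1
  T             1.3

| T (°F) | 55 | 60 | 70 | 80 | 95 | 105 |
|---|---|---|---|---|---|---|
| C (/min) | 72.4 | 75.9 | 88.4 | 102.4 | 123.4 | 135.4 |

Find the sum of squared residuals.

SSE = 8.5

T=55: Ĉ = -1.1 + 1.3·55 = 70.4; r = 72.4 − 70.4 = 2
T=60: Ĉ = -1.1 + 1.3·60 = 76.9; r = 75.9 − 76.9 = -1
T=70: Ĉ = -1.1 + 1.3·70 = 89.9; r = 88.4 − 89.9 = -1.5
T=80: Ĉ = -1.1 + 1.3·80 = 102.9; r = 102.4 − 102.9 = -0.5
T=95: Ĉ = -1.1 + 1.3·95 = 122.4; r = 123.4 − 122.4 = 1
T=105: Ĉ = -1.1 + 1.3·105 = 135.4; r = 135.4 − 135.4 = 0
SSE = 4 + 1 + 2.25 + 0.25 + 1 + 0 = 8.5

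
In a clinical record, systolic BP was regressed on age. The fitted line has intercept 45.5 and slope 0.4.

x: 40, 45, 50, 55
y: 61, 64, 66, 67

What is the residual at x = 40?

ŷ = 45.5 + 0.4·40 = 61.5
e = 61 − 61.5 = -0.5

e = -0.5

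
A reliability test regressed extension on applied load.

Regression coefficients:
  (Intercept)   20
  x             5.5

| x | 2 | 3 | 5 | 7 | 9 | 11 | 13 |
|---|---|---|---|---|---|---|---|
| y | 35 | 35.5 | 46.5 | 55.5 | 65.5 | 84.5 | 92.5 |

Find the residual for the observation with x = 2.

ŷ = 20 + 5.5·2 = 31
e = 35 − 31 = 4

e = 4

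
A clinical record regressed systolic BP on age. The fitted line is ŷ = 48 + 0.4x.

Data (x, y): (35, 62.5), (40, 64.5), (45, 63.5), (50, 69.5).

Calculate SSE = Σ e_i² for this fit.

SSE = 9

x=35: ŷ = 48 + 0.4·35 = 62; e = 62.5 − 62 = 0.5
x=40: ŷ = 48 + 0.4·40 = 64; e = 64.5 − 64 = 0.5
x=45: ŷ = 48 + 0.4·45 = 66; e = 63.5 − 66 = -2.5
x=50: ŷ = 48 + 0.4·50 = 68; e = 69.5 − 68 = 1.5
SSE = 0.25 + 0.25 + 6.25 + 2.25 = 9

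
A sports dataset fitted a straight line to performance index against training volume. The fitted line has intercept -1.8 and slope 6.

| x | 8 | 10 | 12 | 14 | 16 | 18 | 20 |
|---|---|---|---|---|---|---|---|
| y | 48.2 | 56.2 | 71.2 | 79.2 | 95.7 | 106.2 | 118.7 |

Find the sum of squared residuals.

SSE = 20.5

x=8: ŷ = -1.8 + 6·8 = 46.2; e = 48.2 − 46.2 = 2
x=10: ŷ = -1.8 + 6·10 = 58.2; e = 56.2 − 58.2 = -2
x=12: ŷ = -1.8 + 6·12 = 70.2; e = 71.2 − 70.2 = 1
x=14: ŷ = -1.8 + 6·14 = 82.2; e = 79.2 − 82.2 = -3
x=16: ŷ = -1.8 + 6·16 = 94.2; e = 95.7 − 94.2 = 1.5
x=18: ŷ = -1.8 + 6·18 = 106.2; e = 106.2 − 106.2 = 0
x=20: ŷ = -1.8 + 6·20 = 118.2; e = 118.7 − 118.2 = 0.5
SSE = 4 + 4 + 1 + 9 + 2.25 + 0 + 0.25 = 20.5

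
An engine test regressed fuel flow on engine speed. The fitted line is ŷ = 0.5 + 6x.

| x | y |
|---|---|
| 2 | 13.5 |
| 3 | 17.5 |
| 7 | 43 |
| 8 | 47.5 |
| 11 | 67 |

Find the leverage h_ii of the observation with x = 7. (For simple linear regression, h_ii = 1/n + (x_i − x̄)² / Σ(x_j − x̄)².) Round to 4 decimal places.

x̄ = (2 + 3 + 7 + 8 + 11)/5 = 6.2
Σ(x − x̄)² = 17.64 + 10.24 + 0.64 + 3.24 + 23.04 = 54.8
h = 1/5 + (0.8)²/54.8 = 0.2 + 0.0116788 = 0.2117

h = 0.2117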